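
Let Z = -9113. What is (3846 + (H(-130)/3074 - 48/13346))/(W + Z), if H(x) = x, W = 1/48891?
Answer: -1928537157447183/4569674665608482 ≈ -0.42203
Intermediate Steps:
W = 1/48891 ≈ 2.0454e-5
(3846 + (H(-130)/3074 - 48/13346))/(W + Z) = (3846 + (-130/3074 - 48/13346))/(1/48891 - 9113) = (3846 + (-130*1/3074 - 48*1/13346))/(-445543682/48891) = (3846 + (-65/1537 - 24/6673))*(-48891/445543682) = (3846 - 470633/10256401)*(-48891/445543682) = (39445647613/10256401)*(-48891/445543682) = -1928537157447183/4569674665608482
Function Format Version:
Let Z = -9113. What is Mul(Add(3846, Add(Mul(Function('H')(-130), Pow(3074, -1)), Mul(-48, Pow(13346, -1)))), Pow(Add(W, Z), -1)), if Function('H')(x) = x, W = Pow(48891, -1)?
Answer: Rational(-1928537157447183, 4569674665608482) ≈ -0.42203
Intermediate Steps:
W = Rational(1, 48891) ≈ 2.0454e-5
Mul(Add(3846, Add(Mul(Function('H')(-130), Pow(3074, -1)), Mul(-48, Pow(13346, -1)))), Pow(Add(W, Z), -1)) = Mul(Add(3846, Add(Mul(-130, Pow(3074, -1)), Mul(-48, Pow(13346, -1)))), Pow(Add(Rational(1, 48891), -9113), -1)) = Mul(Add(3846, Add(Mul(-130, Rational(1, 3074)), Mul(-48, Rational(1, 13346)))), Pow(Rational(-445543682, 48891), -1)) = Mul(Add(3846, Add(Rational(-65, 1537), Rational(-24, 6673))), Rational(-48891, 445543682)) = Mul(Add(3846, Rational(-470633, 10256401)), Rational(-48891, 445543682)) = Mul(Rational(39445647613, 10256401), Rational(-48891, 445543682)) = Rational(-1928537157447183, 4569674665608482)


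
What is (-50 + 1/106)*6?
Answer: -15897/53 ≈ -299.94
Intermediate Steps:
(-50 + 1/106)*6 = -5299/106*6 = -15897/53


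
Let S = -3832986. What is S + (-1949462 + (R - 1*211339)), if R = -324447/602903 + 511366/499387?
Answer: -36828994990095802/6144528989 ≈ -5.9938e+6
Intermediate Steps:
R = 2985295541/6144528989 (R = -324447*1/602903 + 511366*(1/499387) = -324447/602903 + 511366/499387 = 2985295541/6144528989 ≈ 0.48585)
S + (-1949462 + (R - 1*211339)) = -3832986 + (-1949462 + (2985295541/6144528989 - 1*211339)) = -3832986 + (-1949462 + (2985295541/6144528989 - 211339)) = -3832986 + (-1949462 - 1298575626710730/6144528989) = -3832986 - 13277101398664648/6144528989 = -36828994990095802/6144528989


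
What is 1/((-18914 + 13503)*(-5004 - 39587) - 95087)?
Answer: 1/241186814 ≈ 4.1462e-9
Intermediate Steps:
1/((-18914 + 13503)*(-5004 - 39587) - 95087) = 1/(-5411*(-44591) - 95087) = 1/(241281901 - 95087) = 1/241186814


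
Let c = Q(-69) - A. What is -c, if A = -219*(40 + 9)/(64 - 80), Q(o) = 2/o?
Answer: 740471/1104 ≈ 670.72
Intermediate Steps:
A = 10731/16 (A = -10731/(-16) = -10731*(-1)/16 = -219*(-49/16) = 10731/16 ≈ 670.69)
c = -740471/1104 (c = 2/(-69) - 1*10731/16 = 2*(-1/69) - 10731/16 = -2/69 - 10731/16 = -740471/1104 ≈ -670.72)
-c = -1*(-740471/1104) = 740471/1104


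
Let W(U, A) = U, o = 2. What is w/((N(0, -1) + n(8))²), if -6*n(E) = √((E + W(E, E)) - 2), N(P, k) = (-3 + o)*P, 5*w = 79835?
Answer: 41058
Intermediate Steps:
w = 15967 (w = (⅕)*79835 = 15967)
N(P, k) = -P (N(P, k) = (-3 + 2)*P = -P)
n(E) = -√(-2 + 2*E)/6 (n(E) = -√((E + E) - 2)/6 = -√(2*E - 2)/6 = -√(-2 + 2*E)/6)
w/((N(0, -1) + n(8))²) = 15967/((-1*0 - √(-2 + 2*8)/6)²) = 15967/((0 - √(-2 + 16)/6)²) = 15967/((0 - √14/6)²) = 15967/((-√14/6)²) = 15967/(7/18) = 15967*(18/7) = 41058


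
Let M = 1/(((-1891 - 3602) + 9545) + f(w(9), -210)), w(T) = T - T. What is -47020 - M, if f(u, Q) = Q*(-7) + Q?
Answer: -249770241/5312 ≈ -47020.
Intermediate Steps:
w(T) = 0
f(u, Q) = -6*Q (f(u, Q) = -7*Q + Q = -6*Q)
M = 1/5312 (M = 1/(((-1891 - 3602) + 9545) - 6*(-210)) = 1/((-5493 + 9545) + 1260) = 1/(4052 + 1260) = 1/5312 ≈ 0.00018825)
-47020 - M = -47020 - 1*1/5312 = -47020 - 1/5312 = -249770241/5312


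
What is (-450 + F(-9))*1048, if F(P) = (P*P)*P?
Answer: -1235592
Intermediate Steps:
F(P) = P³ (F(P) = P²*P = P³)
(-450 + F(-9))*1048 = (-450 + (-9)³)*1048 = (-450 - 729)*1048 = -1179*1048 = -1235592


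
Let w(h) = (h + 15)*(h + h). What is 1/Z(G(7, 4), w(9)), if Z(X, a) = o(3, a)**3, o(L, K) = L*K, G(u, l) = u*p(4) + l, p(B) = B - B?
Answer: 1/2176782336 ≈ 4.5939e-10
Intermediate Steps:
p(B) = 0
G(u, l) = l (G(u, l) = u*0 + l = 0 + l = l)
o(L, K) = K*L
w(h) = 2*h*(15 + h) (w(h) = (15 + h)*(2*h) = 2*h*(15 + h))
Z(X, a) = 27*a**3 (Z(X, a) = (a*3)**3 = (3*a)**3 = 27*a**3)
1/Z(G(7, 4), w(9)) = 1/(27*(2*9*(15 + 9))**3) = 1/(27*(2*9*24)**3) = 1/(27*432**3) = 1/(27*80621568) = 1/2176782336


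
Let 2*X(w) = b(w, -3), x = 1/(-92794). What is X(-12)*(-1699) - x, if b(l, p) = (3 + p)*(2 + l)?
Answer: 1/92794 ≈ 1.0777e-5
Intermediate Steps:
x = -1/92794 ≈ -1.0777e-5
b(l, p) = (2 + l)*(3 + p)
X(w) = 0 (X(w) = (6 + 2*(-3) + 3*w + w*(-3))/2 = (6 - 6 + 3*w - 3*w)/2 = (½)*0 = 0)
X(-12)*(-1699) - x = 0*(-1699) - 1*(-1/92794) = 0 + 1/92794 = 1/92794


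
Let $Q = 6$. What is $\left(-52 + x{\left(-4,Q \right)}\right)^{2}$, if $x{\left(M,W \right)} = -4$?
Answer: $3136$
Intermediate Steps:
$\left(-52 + x{\left(-4,Q \right)}\right)^{2} = \left(-52 - 4\right)^{2} = \left(-56\right)^{2} = 3136$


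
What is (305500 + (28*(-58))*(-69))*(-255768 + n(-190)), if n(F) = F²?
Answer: -91723691408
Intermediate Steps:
(305500 + (28*(-58))*(-69))*(-255768 + n(-190)) = (305500 + (28*(-58))*(-69))*(-255768 + (-190)²) = (305500 - 1624*(-69))*(-255768 + 36100) = (305500 + 112056)*(-219668) = 417556*(-219668) = -91723691408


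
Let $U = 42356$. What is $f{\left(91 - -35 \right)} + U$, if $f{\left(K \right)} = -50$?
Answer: $42306$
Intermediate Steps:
$f{\left(91 - -35 \right)} + U = -50 + 42356 = 42306$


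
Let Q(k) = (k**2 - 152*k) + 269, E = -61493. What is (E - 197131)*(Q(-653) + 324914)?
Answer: -220049713152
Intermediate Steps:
Q(k) = 269 + k**2 - 152*k
(E - 197131)*(Q(-653) + 324914) = (-61493 - 197131)*((269 + (-653)**2 - 152*(-653)) + 324914) = -258624*((269 + 426409 + 99256) + 324914) = -258624*(525934 + 324914) = -258624*850848 = -220049713152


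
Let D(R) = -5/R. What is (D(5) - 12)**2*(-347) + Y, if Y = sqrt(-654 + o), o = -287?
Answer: -58643 + I*sqrt(941) ≈ -58643.0 + 30.676*I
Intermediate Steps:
Y = I*sqrt(941) (Y = sqrt(-654 - 287) = sqrt(-941) = I*sqrt(941) ≈ 30.676*I)
(D(5) - 12)**2*(-347) + Y = (-5/5 - 12)**2*(-347) + I*sqrt(941) = (-5*1/5 - 12)**2*(-347) + I*sqrt(941) = (-1 - 12)**2*(-347) + I*sqrt(941) = (-13)**2*(-347) + I*sqrt(941) = 169*(-347) + I*sqrt(941) = -58643 + I*sqrt(941)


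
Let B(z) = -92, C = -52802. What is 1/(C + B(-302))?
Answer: -1/52894 ≈ -1.8906e-5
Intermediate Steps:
1/(C + B(-302)) = 1/(-52802 - 92) = 1/(-52894) = -1/52894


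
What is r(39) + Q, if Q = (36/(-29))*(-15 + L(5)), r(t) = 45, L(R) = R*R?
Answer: 945/29 ≈ 32.586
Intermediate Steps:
L(R) = R²
Q = -360/29 (Q = (36/(-29))*(-15 + 5²) = (36*(-1/29))*(-15 + 25) = -36/29*10 = -360/29 ≈ -12.414)
r(39) + Q = 45 - 360/29 = 945/29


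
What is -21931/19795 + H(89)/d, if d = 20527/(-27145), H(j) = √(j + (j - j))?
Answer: -21931/19795 - 27145*√89/20527 ≈ -13.583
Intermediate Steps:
H(j) = √j (H(j) = √(j + 0) = √j)
d = -20527/27145 (d = 20527*(-1/27145) = -20527/27145 ≈ -0.75620)
-21931/19795 + H(89)/d = -21931/19795 + √89/(-20527/27145) = -21931*1/19795 + √89*(-27145/20527) = -21931/19795 - 27145*√89/20527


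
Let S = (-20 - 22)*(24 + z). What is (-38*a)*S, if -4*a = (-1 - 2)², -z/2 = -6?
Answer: -129276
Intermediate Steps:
z = 12 (z = -2*(-6) = 12)
a = -9/4 (a = -(-1 - 2)²/4 = -¼*(-3)² = -¼*9 = -9/4 ≈ -2.2500)
S = -1512 (S = (-20 - 22)*(24 + 12) = -42*36 = -1512)
(-38*a)*S = -38*(-9/4)*(-1512) = (171/2)*(-1512) = -129276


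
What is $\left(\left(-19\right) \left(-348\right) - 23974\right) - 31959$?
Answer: $-49321$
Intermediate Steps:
$\left(\left(-19\right) \left(-348\right) - 23974\right) - 31959 = \left(6612 - 23974\right) - 31959 = -17362 - 31959 = -49321$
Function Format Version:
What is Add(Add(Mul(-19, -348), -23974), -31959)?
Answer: -49321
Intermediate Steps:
Add(Add(Mul(-19, -348), -23974), -31959) = Add(Add(6612, -23974), -31959) = Add(-17362, -31959) = -49321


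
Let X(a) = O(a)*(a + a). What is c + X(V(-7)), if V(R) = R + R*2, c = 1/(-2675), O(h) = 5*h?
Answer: 11796749/2675 ≈ 4410.0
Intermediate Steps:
c = -1/2675 ≈ -0.00037383
V(R) = 3*R (V(R) = R + 2*R = 3*R)
X(a) = 10*a² (X(a) = (5*a)*(a + a) = (5*a)*(2*a) = 10*a²)
c + X(V(-7)) = -1/2675 + 10*(3*(-7))² = -1/2675 + 10*(-21)² = -1/2675 + 10*441 = -1/2675 + 4410 = 11796749/2675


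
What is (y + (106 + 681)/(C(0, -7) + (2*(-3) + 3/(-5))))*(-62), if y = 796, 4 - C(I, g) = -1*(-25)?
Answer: -3283303/69 ≈ -47584.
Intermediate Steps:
C(I, g) = -21 (C(I, g) = 4 - (-1)*(-25) = 4 - 1*25 = 4 - 25 = -21)
(y + (106 + 681)/(C(0, -7) + (2*(-3) + 3/(-5))))*(-62) = (796 + (106 + 681)/(-21 + (2*(-3) + 3/(-5))))*(-62) = (796 + 787/(-21 + (-6 + 3*(-1/5))))*(-62) = (796 + 787/(-21 + (-6 - 3/5)))*(-62) = (796 + 787/(-21 - 33/5))*(-62) = (796 + 787/(-138/5))*(-62) = (796 + 787*(-5/138))*(-62) = (796 - 3935/138)*(-62) = (105913/138)*(-62) = -3283303/69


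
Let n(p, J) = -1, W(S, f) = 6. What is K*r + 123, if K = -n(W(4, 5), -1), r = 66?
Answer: 189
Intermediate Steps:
K = 1 (K = -1*(-1) = 1)
K*r + 123 = 1*66 + 123 = 66 + 123 = 189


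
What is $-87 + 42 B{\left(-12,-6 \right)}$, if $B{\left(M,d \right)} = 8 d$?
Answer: $-2103$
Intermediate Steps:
$-87 + 42 B{\left(-12,-6 \right)} = -87 + 42 \cdot 8 \left(-6\right) = -87 + 42 \left(-48\right) = -87 - 2016 = -2103$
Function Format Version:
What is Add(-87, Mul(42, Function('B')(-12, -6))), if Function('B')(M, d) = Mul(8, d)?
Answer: -2103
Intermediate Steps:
Add(-87, Mul(42, Function('B')(-12, -6))) = Add(-87, Mul(42, Mul(8, -6))) = Add(-87, Mul(42, -48)) = Add(-87, -2016) = -2103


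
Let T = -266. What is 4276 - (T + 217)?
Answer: 4325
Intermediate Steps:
4276 - (T + 217) = 4276 - (-266 + 217) = 4276 - 1*(-49) = 4276 + 49 = 4325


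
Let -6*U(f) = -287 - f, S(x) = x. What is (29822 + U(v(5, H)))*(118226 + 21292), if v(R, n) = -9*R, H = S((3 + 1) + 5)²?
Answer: 4166333022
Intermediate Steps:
H = 81 (H = ((3 + 1) + 5)² = (4 + 5)² = 9² = 81)
U(f) = 287/6 + f/6 (U(f) = -(-287 - f)/6 = 287/6 + f/6)
(29822 + U(v(5, H)))*(118226 + 21292) = (29822 + (287/6 + (-9*5)/6))*(118226 + 21292) = (29822 + (287/6 + (⅙)*(-45)))*139518 = (29822 + (287/6 - 15/2))*139518 = (29822 + 121/3)*139518 = (89587/3)*139518 = 4166333022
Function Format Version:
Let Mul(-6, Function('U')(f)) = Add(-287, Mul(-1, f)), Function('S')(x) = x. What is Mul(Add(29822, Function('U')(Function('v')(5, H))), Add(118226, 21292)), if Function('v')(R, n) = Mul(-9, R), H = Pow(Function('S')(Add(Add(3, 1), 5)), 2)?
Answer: 4166333022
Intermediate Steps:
H = 81 (H = Pow(Add(Add(3, 1), 5), 2) = Pow(Add(4, 5), 2) = Pow(9, 2) = 81)
Function('U')(f) = Add(Rational(287, 6), Mul(Rational(1, 6), f)) (Function('U')(f) = Mul(Rational(-1, 6), Add(-287, Mul(-1, f))) = Add(Rational(287, 6), Mul(Rational(1, 6), f)))
Mul(Add(29822, Function('U')(Function('v')(5, H))), Add(118226, 21292)) = Mul(Add(29822, Add(Rational(287, 6), Mul(Rational(1, 6), Mul(-9, 5)))), Add(118226, 21292)) = Mul(Add(29822, Add(Rational(287, 6), Mul(Rational(1, 6), -45))), 139518) = Mul(Add(29822, Add(Rational(287, 6), Rational(-15, 2))), 139518) = Mul(Add(29822, Rational(121, 3)), 139518) = Mul(Rational(89587, 3), 139518) = 4166333022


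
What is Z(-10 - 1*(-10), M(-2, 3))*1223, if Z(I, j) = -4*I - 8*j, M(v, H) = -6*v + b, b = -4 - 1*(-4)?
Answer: -117408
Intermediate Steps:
b = 0 (b = -4 + 4 = 0)
M(v, H) = -6*v (M(v, H) = -6*v + 0 = -6*v)
Z(I, j) = -8*j - 4*I
Z(-10 - 1*(-10), M(-2, 3))*1223 = (-(-48)*(-2) - 4*(-10 - 1*(-10)))*1223 = (-8*12 - 4*(-10 + 10))*1223 = (-96 - 4*0)*1223 = (-96 + 0)*1223 = -96*1223 = -117408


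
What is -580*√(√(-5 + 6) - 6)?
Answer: -580*I*√5 ≈ -1296.9*I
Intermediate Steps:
-580*√(√(-5 + 6) - 6) = -580*√(√1 - 6) = -580*√(1 - 6) = -580*I*√5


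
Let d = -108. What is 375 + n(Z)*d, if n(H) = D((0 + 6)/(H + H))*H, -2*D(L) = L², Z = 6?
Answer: 456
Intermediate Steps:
D(L) = -L²/2
n(H) = -9/(2*H) (n(H) = (-(0 + 6)²/(H + H)²/2)*H = (-9/H²/2)*H = (-9/(2*H²))*H = -9/(2*H))
375 + n(Z)*d = 375 - 9/2/6*(-108) = 375 - 9/2*⅙*(-108) = 375 - ¾*(-108) = 375 + 81 = 456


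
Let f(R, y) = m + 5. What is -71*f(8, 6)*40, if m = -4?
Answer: -2840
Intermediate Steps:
f(R, y) = 1 (f(R, y) = -4 + 5 = 1)
-71*f(8, 6)*40 = -71*1*40 = -71*40 = -2840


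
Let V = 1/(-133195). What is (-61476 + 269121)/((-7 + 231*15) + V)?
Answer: 27657275775/460588309 ≈ 60.048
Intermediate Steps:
V = -1/133195 ≈ -7.5078e-6
(-61476 + 269121)/((-7 + 231*15) + V) = (-61476 + 269121)/((-7 + 231*15) - 1/133195) = 207645/((-7 + 3465) - 1/133195) = 207645/(3458 - 1/133195) = 207645/(460588309/133195) = 207645*(133195/460588309) = 27657275775/460588309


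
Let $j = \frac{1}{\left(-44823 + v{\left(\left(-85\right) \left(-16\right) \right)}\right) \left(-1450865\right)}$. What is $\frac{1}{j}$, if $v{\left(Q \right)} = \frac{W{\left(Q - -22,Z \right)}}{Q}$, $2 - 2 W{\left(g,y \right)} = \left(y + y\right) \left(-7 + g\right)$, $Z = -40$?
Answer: $\frac{1039575138251}{16} \approx 6.4973 \cdot 10^{10}$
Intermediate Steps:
$W{\left(g,y \right)} = 1 - y \left(-7 + g\right)$ ($W{\left(g,y \right)} = 1 - \frac{\left(y + y\right) \left(-7 + g\right)}{2} = 1 - \frac{2 y \left(-7 + g\right)}{2} = 1 - y \left(-7 + g\right)$)
$v{\left(Q \right)} = \frac{601 + 40 Q}{Q}$ ($v{\left(Q \right)} = \frac{1 + 7 \left(-40\right) - \left(Q - -22\right) \left(-40\right)}{Q} = \frac{1 - 280 - \left(Q + 22\right) \left(-40\right)}{Q} = \frac{1 - 280 - \left(22 + Q\right) \left(-40\right)}{Q} = \frac{1 - 280 + \left(880 + 40 Q\right)}{Q} = \frac{601 + 40 Q}{Q}$)
$j = \frac{16}{1039575138251}$ ($j = \frac{1}{\left(-44823 + \left(40 + \frac{601}{\left(-85\right) \left(-16\right)}\right)\right) \left(-1450865\right)} = \frac{1}{-44823 + \left(40 + \frac{601}{1360}\right)} \left(- \frac{1}{1450865}\right) = \frac{1}{-44823 + \frac{55001}{1360}} \left(- \frac{1}{1450865}\right) = \frac{1}{- \frac{60904279}{1360}} \left(- \frac{1}{1450865}\right) = \left(- \frac{1360}{60904279}\right) \left(- \frac{1}{1450865}\right) = \frac{16}{1039575138251} \approx 1.5391 \cdot 10^{-11}$)
$\frac{1}{j} = \frac{1}{\frac{16}{1039575138251}} = \frac{1039575138251}{16}$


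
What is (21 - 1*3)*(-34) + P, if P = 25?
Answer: -587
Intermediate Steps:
(21 - 1*3)*(-34) + P = (21 - 1*3)*(-34) + 25 = (21 - 3)*(-34) + 25 = 18*(-34) + 25 = -612 + 25 = -587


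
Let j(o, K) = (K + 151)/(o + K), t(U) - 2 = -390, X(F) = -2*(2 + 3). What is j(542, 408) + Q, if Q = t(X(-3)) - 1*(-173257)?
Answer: 164226109/950 ≈ 1.7287e+5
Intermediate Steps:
X(F) = -10 (X(F) = -2*5 = -10)
t(U) = -388 (t(U) = 2 - 390 = -388)
Q = 172869 (Q = -388 - 1*(-173257) = -388 + 173257 = 172869)
j(o, K) = (151 + K)/(K + o)
j(542, 408) + Q = (151 + 408)/(408 + 542) + 172869 = 559/950 + 172869 = 164226109/950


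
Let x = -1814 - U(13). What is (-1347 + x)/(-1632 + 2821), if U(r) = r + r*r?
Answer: -3343/1189 ≈ -2.8116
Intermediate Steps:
U(r) = r + r²
x = -1996 (x = -1814 - 13*(1 + 13) = -1814 - 13*14 = -1814 - 1*182 = -1814 - 182 = -1996)
(-1347 + x)/(-1632 + 2821) = (-1347 - 1996)/(-1632 + 2821) = -3343/1189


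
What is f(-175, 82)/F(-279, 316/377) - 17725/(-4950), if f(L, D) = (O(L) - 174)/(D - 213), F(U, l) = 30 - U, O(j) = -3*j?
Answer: 9543371/2671614 ≈ 3.5721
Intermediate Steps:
f(L, D) = (-174 - 3*L)/(-213 + D) (f(L, D) = (-3*L - 174)/(D - 213) = (-174 - 3*L)/(-213 + D))
f(-175, 82)/F(-279, 316/377) - 17725/(-4950) = (3*(-58 - 1*(-175))/(-213 + 82))/(30 - 1*(-279)) - 17725/(-4950) = (3*(-58 + 175)/(-131))/(30 + 279) - 17725*(-1/4950) = (3*(-1/131)*117)/309 + 709/198 = -351/131*1/309 + 709/198 = -117/13493 + 709/198 = 9543371/2671614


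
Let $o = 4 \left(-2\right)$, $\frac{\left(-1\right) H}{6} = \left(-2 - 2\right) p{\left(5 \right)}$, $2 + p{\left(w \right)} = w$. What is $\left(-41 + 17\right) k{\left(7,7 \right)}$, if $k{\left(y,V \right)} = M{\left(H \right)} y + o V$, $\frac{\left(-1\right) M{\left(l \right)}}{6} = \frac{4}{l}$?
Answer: $1400$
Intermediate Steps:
$p{\left(w \right)} = -2 + w$
$H = 72$ ($H = - 6 \left(-2 - 2\right) \left(-2 + 5\right) = - 6 \left(\left(-4\right) 3\right) = \left(-6\right) \left(-12\right) = 72$)
$M{\left(l \right)} = - \frac{24}{l}$ ($M{\left(l \right)} = - 6 \frac{4}{l} = - \frac{24}{l}$)
$o = -8$
$k{\left(y,V \right)} = - 8 V - \frac{y}{3}$ ($k{\left(y,V \right)} = - \frac{24}{72} y - 8 V = \left(-24\right) \frac{1}{72} y - 8 V = - \frac{y}{3} - 8 V = - 8 V - \frac{y}{3}$)
$\left(-41 + 17\right) k{\left(7,7 \right)} = \left(-41 + 17\right) \left(\left(-8\right) 7 - \frac{7}{3}\right) = - 24 \left(-56 - \frac{7}{3}\right) = \left(-24\right) \left(- \frac{175}{3}\right) = 1400$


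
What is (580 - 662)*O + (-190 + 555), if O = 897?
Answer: -73189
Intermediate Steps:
(580 - 662)*O + (-190 + 555) = (580 - 662)*897 + (-190 + 555) = -82*897 + 365 = -73554 + 365 = -73189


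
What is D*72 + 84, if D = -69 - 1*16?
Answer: -6036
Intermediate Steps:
D = -85 (D = -69 - 16 = -85)
D*72 + 84 = -85*72 + 84 = -6120 + 84 = -6036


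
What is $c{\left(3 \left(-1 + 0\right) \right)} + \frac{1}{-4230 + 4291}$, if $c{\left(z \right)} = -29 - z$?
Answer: $- \frac{1585}{61} \approx -25.984$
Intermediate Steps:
$c{\left(3 \left(-1 + 0\right) \right)} + \frac{1}{-4230 + 4291} = \left(-29 - 3 \left(-1 + 0\right)\right) + \frac{1}{-4230 + 4291} = \left(-29 - 3 \left(-1\right)\right) + \frac{1}{61} = \left(-29 - -3\right) + \frac{1}{61} = \left(-29 + 3\right) + \frac{1}{61} = -26 + \frac{1}{61} = - \frac{1585}{61}$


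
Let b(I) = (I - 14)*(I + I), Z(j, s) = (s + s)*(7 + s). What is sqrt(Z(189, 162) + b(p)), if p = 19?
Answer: sqrt(54946) ≈ 234.41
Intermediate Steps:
Z(j, s) = 2*s*(7 + s) (Z(j, s) = (2*s)*(7 + s) = 2*s*(7 + s))
b(I) = 2*I*(-14 + I) (b(I) = (-14 + I)*(2*I) = 2*I*(-14 + I))
sqrt(Z(189, 162) + b(p)) = sqrt(2*162*(7 + 162) + 2*19*(-14 + 19)) = sqrt(2*162*169 + 2*19*5) = sqrt(54756 + 190) = sqrt(54946)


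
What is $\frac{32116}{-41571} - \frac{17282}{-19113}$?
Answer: $\frac{1124698}{8543511} \approx 0.13164$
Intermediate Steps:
$\frac{32116}{-41571} - \frac{17282}{-19113} = 32116 \left(- \frac{1}{41571}\right) - - \frac{17282}{19113} = - \frac{1036}{1341} + \frac{17282}{19113} = \frac{1124698}{8543511}$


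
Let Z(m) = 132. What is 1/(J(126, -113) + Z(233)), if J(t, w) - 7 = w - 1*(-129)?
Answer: 1/155 ≈ 0.0064516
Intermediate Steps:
J(t, w) = 136 + w (J(t, w) = 7 + (w - 1*(-129)) = 7 + (w + 129) = 7 + (129 + w) = 136 + w)
1/(J(126, -113) + Z(233)) = 1/((136 - 113) + 132) = 1/(23 + 132) = 1/155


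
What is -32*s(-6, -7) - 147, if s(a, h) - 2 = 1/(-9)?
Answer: -1867/9 ≈ -207.44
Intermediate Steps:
s(a, h) = 17/9 (s(a, h) = 2 + 1/(-9) = 2 - ⅑ = 17/9)
-32*s(-6, -7) - 147 = -32*17/9 - 147 = -544/9 - 147 = -1867/9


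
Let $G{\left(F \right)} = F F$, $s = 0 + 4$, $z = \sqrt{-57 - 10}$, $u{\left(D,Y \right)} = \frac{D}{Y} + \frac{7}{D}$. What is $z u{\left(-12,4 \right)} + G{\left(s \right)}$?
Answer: $16 - \frac{43 i \sqrt{67}}{12} \approx 16.0 - 29.331 i$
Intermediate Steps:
$u{\left(D,Y \right)} = \frac{7}{D} + \frac{D}{Y}$
$z = i \sqrt{67}$ ($z = \sqrt{-67} = i \sqrt{67} \approx 8.1853 i$)
$s = 4$
$G{\left(F \right)} = F^{2}$
$z u{\left(-12,4 \right)} + G{\left(s \right)} = i \sqrt{67} \left(\frac{7}{-12} - \frac{12}{4}\right) + 4^{2} = i \sqrt{67} \left(7 \left(- \frac{1}{12}\right) - 3\right) + 16 = i \sqrt{67} \left(- \frac{7}{12} - 3\right) + 16 = i \sqrt{67} \left(- \frac{43}{12}\right) + 16 = - \frac{43 i \sqrt{67}}{12} + 16 = 16 - \frac{43 i \sqrt{67}}{12}$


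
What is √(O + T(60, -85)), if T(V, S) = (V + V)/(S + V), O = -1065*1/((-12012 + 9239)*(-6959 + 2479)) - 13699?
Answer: I*√33045840897925870/1552880 ≈ 117.06*I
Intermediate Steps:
O = -34036645205/2484608 (O = -1065/((-2773*(-4480))) - 13699 = -1065/12423040 - 13699 = -1065*1/12423040 - 13699 = -213/2484608 - 13699 = -34036645205/2484608 ≈ -13699.)
T(V, S) = 2*V/(S + V) (T(V, S) = (2*V)/(S + V) = 2*V/(S + V))
√(O + T(60, -85)) = √(-34036645205/2484608 + 2*60/(-85 + 60)) = √(-34036645205/2484608 + 2*60/(-25)) = √(-34036645205/2484608 + 2*60*(-1/25)) = √(-34036645205/2484608 - 24/5) = √(-170242856617/12423040) = I*√33045840897925870/1552880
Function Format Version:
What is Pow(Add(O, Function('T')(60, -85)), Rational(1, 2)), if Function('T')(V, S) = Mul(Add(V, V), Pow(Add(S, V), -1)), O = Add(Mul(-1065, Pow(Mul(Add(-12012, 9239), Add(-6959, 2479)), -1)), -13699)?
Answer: Mul(Rational(1, 1552880), I, Pow(33045840897925870, Rational(1, 2))) ≈ Mul(117.06, I)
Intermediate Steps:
O = Rational(-34036645205, 2484608) (O = Add(Mul(-1065, Pow(Mul(-2773, -4480), -1)), -13699) = Add(Mul(-1065, Pow(12423040, -1)), -13699) = Add(Mul(-1065, Rational(1, 12423040)), -13699) = Add(Rational(-213, 2484608), -13699) = Rational(-34036645205, 2484608) ≈ -13699.)
Function('T')(V, S) = Mul(2, V, Pow(Add(S, V), -1)) (Function('T')(V, S) = Mul(Mul(2, V), Pow(Add(S, V), -1)) = Mul(2, V, Pow(Add(S, V), -1)))
Pow(Add(O, Function('T')(60, -85)), Rational(1, 2)) = Pow(Add(Rational(-34036645205, 2484608), Mul(2, 60, Pow(Add(-85, 60), -1))), Rational(1, 2)) = Pow(Add(Rational(-34036645205, 2484608), Mul(2, 60, Pow(-25, -1))), Rational(1, 2)) = Pow(Add(Rational(-34036645205, 2484608), Mul(2, 60, Rational(-1, 25))), Rational(1, 2)) = Pow(Add(Rational(-34036645205, 2484608), Rational(-24, 5)), Rational(1, 2)) = Pow(Rational(-170242856617, 12423040), Rational(1, 2)) = Mul(Rational(1, 1552880), I, Pow(33045840897925870, Rational(1, 2)))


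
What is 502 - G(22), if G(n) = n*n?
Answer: 18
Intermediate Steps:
G(n) = n²
502 - G(22) = 502 - 1*22² = 502 - 1*484 = 502 - 484 = 18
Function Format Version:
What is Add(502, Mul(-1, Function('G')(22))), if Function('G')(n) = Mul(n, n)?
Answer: 18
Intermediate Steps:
Function('G')(n) = Pow(n, 2)
Add(502, Mul(-1, Function('G')(22))) = Add(502, Mul(-1, Pow(22, 2))) = Add(502, Mul(-1, 484)) = Add(502, -484) = 18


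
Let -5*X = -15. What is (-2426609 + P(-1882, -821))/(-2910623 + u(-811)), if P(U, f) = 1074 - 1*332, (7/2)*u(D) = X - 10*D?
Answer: 2425867/2908305 ≈ 0.83412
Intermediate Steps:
X = 3 (X = -⅕*(-15) = 3)
u(D) = 6/7 - 20*D/7 (u(D) = 2*(3 - 10*D)/7 = 6/7 - 20*D/7)
P(U, f) = 742 (P(U, f) = 1074 - 332 = 742)
(-2426609 + P(-1882, -821))/(-2910623 + u(-811)) = (-2426609 + 742)/(-2910623 + (6/7 - 20/7*(-811))) = -2425867/(-2910623 + (6/7 + 16220/7)) = -2425867/(-2910623 + 2318) = -2425867/(-2908305) = -2425867*(-1/2908305) = 2425867/2908305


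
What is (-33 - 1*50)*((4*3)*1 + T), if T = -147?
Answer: 11205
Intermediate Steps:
(-33 - 1*50)*((4*3)*1 + T) = (-33 - 1*50)*((4*3)*1 - 147) = (-33 - 50)*(12*1 - 147) = -83*(12 - 147) = -83*(-135) = 11205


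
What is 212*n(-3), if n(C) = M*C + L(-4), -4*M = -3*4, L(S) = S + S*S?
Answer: 636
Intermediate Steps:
L(S) = S + S²
M = 3 (M = -(-3)*4/4 = -¼*(-12) = 3)
n(C) = 12 + 3*C (n(C) = 3*C - 4*(1 - 4) = 3*C - 4*(-3) = 3*C + 12 = 12 + 3*C)
212*n(-3) = 212*(12 + 3*(-3)) = 212*(12 - 9) = 212*3 = 636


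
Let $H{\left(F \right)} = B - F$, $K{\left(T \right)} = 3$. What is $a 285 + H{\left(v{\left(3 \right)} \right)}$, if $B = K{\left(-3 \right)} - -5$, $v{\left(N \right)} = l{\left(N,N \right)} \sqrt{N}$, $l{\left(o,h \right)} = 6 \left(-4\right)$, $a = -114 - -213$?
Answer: $28223 + 24 \sqrt{3} \approx 28265.0$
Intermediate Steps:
$a = 99$ ($a = -114 + 213 = 99$)
$l{\left(o,h \right)} = -24$
$v{\left(N \right)} = - 24 \sqrt{N}$
$B = 8$ ($B = 3 - -5 = 3 + 5 = 8$)
$H{\left(F \right)} = 8 - F$
$a 285 + H{\left(v{\left(3 \right)} \right)} = 99 \cdot 285 - \left(-8 - 24 \sqrt{3}\right) = 28215 + \left(8 + 24 \sqrt{3}\right) = 28223 + 24 \sqrt{3}$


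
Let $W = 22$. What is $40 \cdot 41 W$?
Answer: $36080$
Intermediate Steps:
$40 \cdot 41 W = 40 \cdot 41 \cdot 22 = 1640 \cdot 22 = 36080$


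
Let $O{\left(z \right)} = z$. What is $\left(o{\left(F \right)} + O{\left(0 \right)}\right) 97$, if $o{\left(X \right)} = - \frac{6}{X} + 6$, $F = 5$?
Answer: $\frac{2328}{5} \approx 465.6$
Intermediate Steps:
$o{\left(X \right)} = 6 - \frac{6}{X}$
$\left(o{\left(F \right)} + O{\left(0 \right)}\right) 97 = \left(\left(6 - \frac{6}{5}\right) + 0\right) 97 = \left(\frac{24}{5} + 0\right) 97 = \frac{24}{5} \cdot 97 = \frac{2328}{5}$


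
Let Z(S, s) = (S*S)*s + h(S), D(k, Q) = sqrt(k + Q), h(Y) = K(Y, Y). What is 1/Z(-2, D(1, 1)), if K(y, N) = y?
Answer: 1/14 + sqrt(2)/7 ≈ 0.27346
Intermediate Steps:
h(Y) = Y
D(k, Q) = sqrt(Q + k)
Z(S, s) = S + s*S**2 (Z(S, s) = (S*S)*s + S = S**2*s + S = s*S**2 + S = S + s*S**2)
1/Z(-2, D(1, 1)) = 1/(-2*(1 - 2*sqrt(1 + 1))) = 1/(-2*(1 - 2*sqrt(2))) = 1/(-2 + 4*sqrt(2))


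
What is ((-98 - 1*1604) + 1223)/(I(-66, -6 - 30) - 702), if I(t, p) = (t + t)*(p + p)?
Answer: -479/8802 ≈ -0.054419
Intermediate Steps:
I(t, p) = 4*p*t (I(t, p) = (2*t)*(2*p) = 4*p*t)
((-98 - 1*1604) + 1223)/(I(-66, -6 - 30) - 702) = ((-98 - 1*1604) + 1223)/(4*(-6 - 30)*(-66) - 702) = ((-98 - 1604) + 1223)/(4*(-36)*(-66) - 702) = (-1702 + 1223)/(9504 - 702) = -479/8802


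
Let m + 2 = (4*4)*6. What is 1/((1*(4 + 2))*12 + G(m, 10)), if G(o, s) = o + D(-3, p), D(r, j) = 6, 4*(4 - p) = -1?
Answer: 1/172 ≈ 0.0058140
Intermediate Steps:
p = 17/4 (p = 4 - ¼*(-1) = 4 + ¼ = 17/4 ≈ 4.2500)
m = 94 (m = -2 + (4*4)*6 = -2 + 16*6 = -2 + 96 = 94)
G(o, s) = 6 + o (G(o, s) = o + 6 = 6 + o)
1/((1*(4 + 2))*12 + G(m, 10)) = 1/((1*(4 + 2))*12 + (6 + 94)) = 1/((1*6)*12 + 100) = 1/(6*12 + 100) = 1/(72 + 100) = 1/172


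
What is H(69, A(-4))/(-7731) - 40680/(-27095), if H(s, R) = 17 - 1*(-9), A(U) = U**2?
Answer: 62758522/41894289 ≈ 1.4980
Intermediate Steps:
H(s, R) = 26 (H(s, R) = 17 + 9 = 26)
H(69, A(-4))/(-7731) - 40680/(-27095) = 26/(-7731) - 40680/(-27095) = 26*(-1/7731) - 40680*(-1/27095) = -26/7731 + 8136/5419 = 62758522/41894289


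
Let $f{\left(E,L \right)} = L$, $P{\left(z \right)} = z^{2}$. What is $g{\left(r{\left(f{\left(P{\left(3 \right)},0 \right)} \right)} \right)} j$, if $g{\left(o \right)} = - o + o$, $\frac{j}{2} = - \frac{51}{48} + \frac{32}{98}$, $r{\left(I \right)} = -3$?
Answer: $0$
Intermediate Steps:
$j = - \frac{577}{392}$ ($j = 2 \left(- \frac{51}{48} + \frac{32}{98}\right) = 2 \left(\left(-51\right) \frac{1}{48} + 32 \cdot \frac{1}{98}\right) = 2 \left(- \frac{17}{16} + \frac{16}{49}\right) = 2 \left(- \frac{577}{784}\right) = - \frac{577}{392} \approx -1.4719$)
$g{\left(o \right)} = 0$
$g{\left(r{\left(f{\left(P{\left(3 \right)},0 \right)} \right)} \right)} j = 0 \left(- \frac{577}{392}\right) = 0$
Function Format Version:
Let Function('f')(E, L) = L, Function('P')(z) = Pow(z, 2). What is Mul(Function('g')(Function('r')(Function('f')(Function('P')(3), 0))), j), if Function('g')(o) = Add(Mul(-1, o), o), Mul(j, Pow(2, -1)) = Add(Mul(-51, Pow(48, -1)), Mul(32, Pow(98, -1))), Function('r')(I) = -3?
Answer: 0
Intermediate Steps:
j = Rational(-577, 392) (j = Mul(2, Add(Mul(-51, Pow(48, -1)), Mul(32, Pow(98, -1)))) = Mul(2, Add(Mul(-51, Rational(1, 48)), Mul(32, Rational(1, 98)))) = Mul(2, Add(Rational(-17, 16), Rational(16, 49))) = Mul(2, Rational(-577, 784)) = Rational(-577, 392) ≈ -1.4719)
Function('g')(o) = 0
Mul(Function('g')(Function('r')(Function('f')(Function('P')(3), 0))), j) = Mul(0, Rational(-577, 392)) = 0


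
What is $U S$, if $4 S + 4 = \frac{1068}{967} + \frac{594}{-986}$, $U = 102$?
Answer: $- \frac{5002797}{56086} \approx -89.199$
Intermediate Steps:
$S = - \frac{1667599}{1906924}$ ($S = -1 + \frac{\frac{1068}{967} + \frac{594}{-986}}{4} = -1 + \frac{1068 \cdot \frac{1}{967} + 594 \left(- \frac{1}{986}\right)}{4} = -1 + \frac{\frac{1068}{967} - \frac{297}{493}}{4} = -1 + \frac{1}{4} \cdot \frac{239325}{476731} = -1 + \frac{239325}{1906924} = - \frac{1667599}{1906924} \approx -0.8745$)
$U S = 102 \left(- \frac{1667599}{1906924}\right) = - \frac{5002797}{56086}$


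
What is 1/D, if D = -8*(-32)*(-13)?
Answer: -1/3328 ≈ -0.00030048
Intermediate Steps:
D = -3328 (D = 256*(-13) = -3328)
1/D = 1/(-3328) = -1/3328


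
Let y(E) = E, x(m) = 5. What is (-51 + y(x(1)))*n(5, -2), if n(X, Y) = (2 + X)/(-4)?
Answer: 161/2 ≈ 80.500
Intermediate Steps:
n(X, Y) = -½ - X/4 (n(X, Y) = -(2 + X)/4 = -½ - X/4)
(-51 + y(x(1)))*n(5, -2) = (-51 + 5)*(-½ - ¼*5) = -46*(-½ - 5/4) = -46*(-7/4) = 161/2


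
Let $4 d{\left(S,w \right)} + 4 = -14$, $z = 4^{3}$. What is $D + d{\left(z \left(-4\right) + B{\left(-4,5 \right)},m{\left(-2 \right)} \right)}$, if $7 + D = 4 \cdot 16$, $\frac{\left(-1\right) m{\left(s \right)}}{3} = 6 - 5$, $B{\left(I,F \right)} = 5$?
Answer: $\frac{105}{2} \approx 52.5$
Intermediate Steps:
$z = 64$
$m{\left(s \right)} = -3$ ($m{\left(s \right)} = - 3 \left(6 - 5\right) = \left(-3\right) 1 = -3$)
$d{\left(S,w \right)} = - \frac{9}{2}$ ($d{\left(S,w \right)} = -1 + \frac{1}{4} \left(-14\right) = -1 - \frac{7}{2} = - \frac{9}{2}$)
$D = 57$ ($D = -7 + 4 \cdot 16 = -7 + 64 = 57$)
$D + d{\left(z \left(-4\right) + B{\left(-4,5 \right)},m{\left(-2 \right)} \right)} = 57 - \frac{9}{2} = \frac{105}{2}$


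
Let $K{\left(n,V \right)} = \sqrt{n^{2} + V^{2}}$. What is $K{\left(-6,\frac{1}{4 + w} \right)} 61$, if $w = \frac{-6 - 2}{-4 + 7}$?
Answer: $\frac{183 \sqrt{65}}{4} \approx 368.85$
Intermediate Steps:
$w = - \frac{8}{3} \approx -2.6667$
$K{\left(n,V \right)} = \sqrt{V^{2} + n^{2}}$
$K{\left(-6,\frac{1}{4 + w} \right)} 61 = \sqrt{\left(\frac{1}{4 - \frac{8}{3}}\right)^{2} + \left(-6\right)^{2}} \cdot 61 = \sqrt{\left(\frac{1}{\frac{4}{3}}\right)^{2} + 36} \cdot 61 = \sqrt{\left(\frac{3}{4}\right)^{2} + 36} \cdot 61 = \sqrt{\frac{9}{16} + 36} \cdot 61 = \sqrt{\frac{585}{16}} \cdot 61 = \frac{3 \sqrt{65}}{4} \cdot 61 = \frac{183 \sqrt{65}}{4}$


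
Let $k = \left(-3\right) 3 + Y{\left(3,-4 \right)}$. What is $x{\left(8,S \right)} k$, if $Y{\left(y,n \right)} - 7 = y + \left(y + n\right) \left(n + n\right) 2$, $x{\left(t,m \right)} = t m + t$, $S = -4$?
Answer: $-408$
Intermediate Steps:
$x{\left(t,m \right)} = t + m t$ ($x{\left(t,m \right)} = m t + t = t + m t$)
$Y{\left(y,n \right)} = 7 + y + 4 n \left(n + y\right)$ ($Y{\left(y,n \right)} = 7 + \left(y + \left(y + n\right) \left(n + n\right) 2\right) = 7 + \left(y + \left(n + y\right) 2 n 2\right) = 7 + \left(y + 2 n \left(n + y\right) 2\right) = 7 + \left(y + 4 n \left(n + y\right)\right) = 7 + y + 4 n \left(n + y\right)$)
$k = 17$ ($k = \left(-3\right) 3 + \left(7 + 3 + 4 \left(-4\right)^{2} + 4 \left(-4\right) 3\right) = -9 + \left(7 + 3 + 4 \cdot 16 - 48\right) = -9 + \left(7 + 3 + 64 - 48\right) = -9 + 26 = 17$)
$x{\left(8,S \right)} k = 8 \left(1 - 4\right) 17 = 8 \left(-3\right) 17 = \left(-24\right) 17 = -408$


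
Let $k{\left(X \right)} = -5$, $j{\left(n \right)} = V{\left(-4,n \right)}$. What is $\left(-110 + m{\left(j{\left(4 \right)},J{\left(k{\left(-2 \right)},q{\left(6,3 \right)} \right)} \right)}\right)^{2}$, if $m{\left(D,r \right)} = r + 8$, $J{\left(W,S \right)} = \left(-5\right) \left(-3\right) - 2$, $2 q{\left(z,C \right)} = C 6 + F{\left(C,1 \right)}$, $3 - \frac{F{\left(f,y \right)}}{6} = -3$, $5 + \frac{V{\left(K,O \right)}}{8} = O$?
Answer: $7921$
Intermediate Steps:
$V{\left(K,O \right)} = -40 + 8 O$
$F{\left(f,y \right)} = 36$ ($F{\left(f,y \right)} = 18 - -18 = 18 + 18 = 36$)
$j{\left(n \right)} = -40 + 8 n$
$q{\left(z,C \right)} = 18 + 3 C$ ($q{\left(z,C \right)} = \frac{C 6 + 36}{2} = \frac{6 C + 36}{2} = \frac{36 + 6 C}{2} = 18 + 3 C$)
$J{\left(W,S \right)} = 13$ ($J{\left(W,S \right)} = 15 - 2 = 13$)
$m{\left(D,r \right)} = 8 + r$
$\left(-110 + m{\left(j{\left(4 \right)},J{\left(k{\left(-2 \right)},q{\left(6,3 \right)} \right)} \right)}\right)^{2} = \left(-110 + \left(8 + 13\right)\right)^{2} = \left(-110 + 21\right)^{2} = \left(-89\right)^{2} = 7921$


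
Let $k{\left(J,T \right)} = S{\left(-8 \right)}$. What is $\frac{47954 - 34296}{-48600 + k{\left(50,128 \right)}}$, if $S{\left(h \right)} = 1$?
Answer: $- \frac{13658}{48599} \approx -0.28103$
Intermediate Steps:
$k{\left(J,T \right)} = 1$
$\frac{47954 - 34296}{-48600 + k{\left(50,128 \right)}} = \frac{47954 - 34296}{-48600 + 1} = \frac{13658}{-48599} = 13658 \left(- \frac{1}{48599}\right) = - \frac{13658}{48599}$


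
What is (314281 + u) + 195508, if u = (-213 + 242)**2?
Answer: 510630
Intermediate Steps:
u = 841 (u = 29**2 = 841)
(314281 + u) + 195508 = (314281 + 841) + 195508 = 315122 + 195508 = 510630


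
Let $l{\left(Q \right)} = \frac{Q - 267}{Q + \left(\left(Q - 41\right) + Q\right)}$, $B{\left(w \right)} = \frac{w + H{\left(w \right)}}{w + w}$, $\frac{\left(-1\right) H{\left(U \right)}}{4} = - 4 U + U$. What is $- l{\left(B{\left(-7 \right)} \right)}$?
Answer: $- \frac{521}{43} \approx -12.116$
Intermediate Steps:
$H{\left(U \right)} = 12 U$ ($H{\left(U \right)} = - 4 \left(- 4 U + U\right) = - 4 \left(- 3 U\right) = 12 U$)
$B{\left(w \right)} = \frac{13}{2}$ ($B{\left(w \right)} = \frac{w + 12 w}{w + w} = \frac{13 w}{2 w} = 13 w \frac{1}{2 w} = \frac{13}{2}$)
$l{\left(Q \right)} = \frac{-267 + Q}{-41 + 3 Q}$ ($l{\left(Q \right)} = \frac{-267 + Q}{Q + \left(\left(-41 + Q\right) + Q\right)} = \frac{-267 + Q}{Q + \left(-41 + 2 Q\right)} = \frac{-267 + Q}{-41 + 3 Q}$)
$- l{\left(B{\left(-7 \right)} \right)} = - \frac{-267 + \frac{13}{2}}{-41 + 3 \cdot \frac{13}{2}} = - \frac{-521}{\left(-41 + \frac{39}{2}\right) 2} = - \frac{-521}{\left(- \frac{43}{2}\right) 2} = - \frac{\left(-2\right) \left(-521\right)}{43 \cdot 2} = \left(-1\right) \frac{521}{43} = - \frac{521}{43}$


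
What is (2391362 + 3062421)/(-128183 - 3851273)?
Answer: -5453783/3979456 ≈ -1.3705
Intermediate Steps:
(2391362 + 3062421)/(-128183 - 3851273) = 5453783/(-3979456) = 5453783*(-1/3979456) = -5453783/3979456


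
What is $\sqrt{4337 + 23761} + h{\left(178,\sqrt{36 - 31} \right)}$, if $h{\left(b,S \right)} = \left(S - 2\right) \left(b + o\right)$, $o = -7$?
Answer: $-342 + 3 \sqrt{3122} + 171 \sqrt{5} \approx 207.99$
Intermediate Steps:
$h{\left(b,S \right)} = \left(-7 + b\right) \left(-2 + S\right)$ ($h{\left(b,S \right)} = \left(S - 2\right) \left(b - 7\right) = \left(-2 + S\right) \left(-7 + b\right) = \left(-7 + b\right) \left(-2 + S\right)$)
$\sqrt{4337 + 23761} + h{\left(178,\sqrt{36 - 31} \right)} = \sqrt{4337 + 23761} + \left(14 - 7 \sqrt{36 - 31} - 356 + \sqrt{36 - 31} \cdot 178\right) = \sqrt{28098} + \left(14 - 7 \sqrt{5} - 356 + \sqrt{5} \cdot 178\right) = 3 \sqrt{3122} + \left(14 - 7 \sqrt{5} - 356 + 178 \sqrt{5}\right) = 3 \sqrt{3122} - \left(342 - 171 \sqrt{5}\right) = -342 + 3 \sqrt{3122} + 171 \sqrt{5}$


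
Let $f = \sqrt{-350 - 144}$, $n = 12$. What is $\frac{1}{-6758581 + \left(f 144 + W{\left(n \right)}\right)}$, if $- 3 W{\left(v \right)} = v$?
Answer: $- \frac{355715}{2404130602411} - \frac{144 i \sqrt{494}}{45678481445809} \approx -1.4796 \cdot 10^{-7} - 7.0067 \cdot 10^{-11} i$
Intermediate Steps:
$W{\left(v \right)} = - \frac{v}{3}$
$f = i \sqrt{494}$ ($f = \sqrt{-494} = i \sqrt{494} \approx 22.226 i$)
$\frac{1}{-6758581 + \left(f 144 + W{\left(n \right)}\right)} = \frac{1}{-6758581 + \left(i \sqrt{494} \cdot 144 - 4\right)} = \frac{1}{-6758581 - \left(4 - 144 i \sqrt{494}\right)} = \frac{1}{-6758585 + 144 i \sqrt{494}}$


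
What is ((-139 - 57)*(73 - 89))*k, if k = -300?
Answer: -940800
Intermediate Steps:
((-139 - 57)*(73 - 89))*k = ((-139 - 57)*(73 - 89))*(-300) = -196*(-16)*(-300) = 3136*(-300) = -940800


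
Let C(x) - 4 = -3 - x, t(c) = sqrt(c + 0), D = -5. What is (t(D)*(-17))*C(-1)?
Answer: -34*I*sqrt(5) ≈ -76.026*I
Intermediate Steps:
t(c) = sqrt(c)
C(x) = 1 - x (C(x) = 4 + (-3 - x) = 1 - x)
(t(D)*(-17))*C(-1) = (sqrt(-5)*(-17))*(1 - 1*(-1)) = ((I*sqrt(5))*(-17))*(1 + 1) = -17*I*sqrt(5)*2 = -34*I*sqrt(5)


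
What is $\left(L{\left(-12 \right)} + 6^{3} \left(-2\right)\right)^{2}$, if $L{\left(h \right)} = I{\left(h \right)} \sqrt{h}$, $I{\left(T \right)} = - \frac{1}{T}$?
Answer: $\frac{\left(-2592 + i \sqrt{3}\right)^{2}}{36} \approx 1.8662 \cdot 10^{5} - 249.42 i$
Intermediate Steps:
$L{\left(h \right)} = - \frac{1}{\sqrt{h}}$ ($L{\left(h \right)} = - \frac{1}{h} \sqrt{h} = - \frac{1}{\sqrt{h}}$)
$\left(L{\left(-12 \right)} + 6^{3} \left(-2\right)\right)^{2} = \left(- \frac{1}{2 i \sqrt{3}} + 6^{3} \left(-2\right)\right)^{2} = \left(- \frac{\left(-1\right) i \sqrt{3}}{6} + 216 \left(-2\right)\right)^{2} = \left(\frac{i \sqrt{3}}{6} - 432\right)^{2} = \left(-432 + \frac{i \sqrt{3}}{6}\right)^{2}$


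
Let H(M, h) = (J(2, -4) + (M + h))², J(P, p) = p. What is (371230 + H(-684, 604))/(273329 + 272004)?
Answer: 378286/545333 ≈ 0.69368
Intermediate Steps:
H(M, h) = (-4 + M + h)² (H(M, h) = (-4 + (M + h))² = (-4 + M + h)²)
(371230 + H(-684, 604))/(273329 + 272004) = (371230 + (-4 - 684 + 604)²)/(273329 + 272004) = (371230 + (-84)²)/545333 = (371230 + 7056)*(1/545333) = 378286*(1/545333) = 378286/545333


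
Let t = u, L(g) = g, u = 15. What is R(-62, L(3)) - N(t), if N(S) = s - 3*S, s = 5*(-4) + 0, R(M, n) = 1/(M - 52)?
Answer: 7409/114 ≈ 64.991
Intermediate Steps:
R(M, n) = 1/(-52 + M)
t = 15
s = -20 (s = -20 + 0 = -20)
N(S) = -20 - 3*S
R(-62, L(3)) - N(t) = 1/(-52 - 62) - (-20 - 3*15) = 1/(-114) - (-20 - 45) = -1/114 - 1*(-65) = -1/114 + 65 = 7409/114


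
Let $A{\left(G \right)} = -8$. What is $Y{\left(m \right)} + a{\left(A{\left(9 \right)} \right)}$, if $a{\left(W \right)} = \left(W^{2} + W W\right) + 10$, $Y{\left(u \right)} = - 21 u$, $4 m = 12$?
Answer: $75$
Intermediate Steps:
$m = 3$ ($m = \frac{1}{4} \cdot 12 = 3$)
$a{\left(W \right)} = 10 + 2 W^{2}$ ($a{\left(W \right)} = \left(W^{2} + W^{2}\right) + 10 = 2 W^{2} + 10 = 10 + 2 W^{2}$)
$Y{\left(m \right)} + a{\left(A{\left(9 \right)} \right)} = \left(-21\right) 3 + \left(10 + 2 \left(-8\right)^{2}\right) = -63 + \left(10 + 2 \cdot 64\right) = -63 + \left(10 + 128\right) = -63 + 138 = 75$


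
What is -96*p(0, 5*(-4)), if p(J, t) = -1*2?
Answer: 192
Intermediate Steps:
p(J, t) = -2
-96*p(0, 5*(-4)) = -96*(-2) = 192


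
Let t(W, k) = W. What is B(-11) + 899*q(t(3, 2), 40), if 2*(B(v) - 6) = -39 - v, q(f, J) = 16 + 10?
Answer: 23366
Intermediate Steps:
q(f, J) = 26
B(v) = -27/2 - v/2 (B(v) = 6 + (-39 - v)/2 = 6 + (-39/2 - v/2) = -27/2 - v/2)
B(-11) + 899*q(t(3, 2), 40) = (-27/2 - ½*(-11)) + 899*26 = (-27/2 + 11/2) + 23374 = -8 + 23374 = 23366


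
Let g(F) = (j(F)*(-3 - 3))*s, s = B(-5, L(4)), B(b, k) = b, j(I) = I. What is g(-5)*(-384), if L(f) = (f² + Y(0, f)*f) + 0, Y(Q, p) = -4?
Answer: 57600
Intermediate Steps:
L(f) = f² - 4*f (L(f) = (f² - 4*f) + 0 = f² - 4*f)
s = -5
g(F) = 30*F (g(F) = (F*(-3 - 3))*(-5) = (F*(-6))*(-5) = -6*F*(-5) = 30*F)
g(-5)*(-384) = (30*(-5))*(-384) = -150*(-384) = 57600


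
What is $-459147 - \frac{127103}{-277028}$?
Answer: $- \frac{127196448013}{277028} \approx -4.5915 \cdot 10^{5}$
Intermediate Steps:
$-459147 - \frac{127103}{-277028} = -459147 - 127103 \left(- \frac{1}{277028}\right) = -459147 - - \frac{127103}{277028} = -459147 + \frac{127103}{277028} = - \frac{127196448013}{277028}$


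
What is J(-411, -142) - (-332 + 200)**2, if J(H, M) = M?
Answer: -17566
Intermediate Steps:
J(-411, -142) - (-332 + 200)**2 = -142 - (-332 + 200)**2 = -142 - 1*(-132)**2 = -142 - 1*17424 = -142 - 17424 = -17566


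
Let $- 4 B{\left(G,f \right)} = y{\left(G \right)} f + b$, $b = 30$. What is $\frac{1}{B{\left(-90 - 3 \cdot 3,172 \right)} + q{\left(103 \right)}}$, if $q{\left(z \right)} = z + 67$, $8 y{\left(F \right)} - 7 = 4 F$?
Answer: $\frac{8}{18027} \approx 0.00044378$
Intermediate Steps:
$y{\left(F \right)} = \frac{7}{8} + \frac{F}{2}$ ($y{\left(F \right)} = \frac{7}{8} + \frac{4 F}{8} = \frac{7}{8} + \frac{F}{2}$)
$q{\left(z \right)} = 67 + z$
$B{\left(G,f \right)} = - \frac{15}{2} - \frac{f \left(\frac{7}{8} + \frac{G}{2}\right)}{4}$ ($B{\left(G,f \right)} = - \frac{\left(\frac{7}{8} + \frac{G}{2}\right) f + 30}{4} = - \frac{f \left(\frac{7}{8} + \frac{G}{2}\right) + 30}{4} = - \frac{30 + f \left(\frac{7}{8} + \frac{G}{2}\right)}{4} = - \frac{15}{2} - \frac{f \left(\frac{7}{8} + \frac{G}{2}\right)}{4}$)
$\frac{1}{B{\left(-90 - 3 \cdot 3,172 \right)} + q{\left(103 \right)}} = \frac{1}{\left(- \frac{15}{2} - \frac{43 \left(7 + 4 \left(-90 - 3 \cdot 3\right)\right)}{8}\right) + \left(67 + 103\right)} = \frac{1}{\left(- \frac{15}{2} - \frac{43 \left(7 + 4 \left(-90 - 9\right)\right)}{8}\right) + 170} = \frac{1}{\left(- \frac{15}{2} - \frac{43 \left(7 + 4 \left(-99\right)\right)}{8}\right) + 170} = \frac{1}{\left(- \frac{15}{2} - \frac{43 \left(7 - 396\right)}{8}\right) + 170} = \frac{1}{\left(- \frac{15}{2} - \frac{43}{8} \left(-389\right)\right) + 170} = \frac{1}{\left(- \frac{15}{2} + \frac{16727}{8}\right) + 170} = \frac{1}{\frac{16667}{8} + 170} = \frac{1}{\frac{18027}{8}} = \frac{8}{18027}$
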